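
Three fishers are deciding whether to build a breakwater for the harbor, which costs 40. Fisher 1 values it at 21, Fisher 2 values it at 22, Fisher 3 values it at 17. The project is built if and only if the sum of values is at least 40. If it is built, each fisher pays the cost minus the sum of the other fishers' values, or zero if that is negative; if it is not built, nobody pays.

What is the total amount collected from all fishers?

Total value 60 ≥ cost 40, so it is built.
Fisher 1: others sum to 39; max(0, 40 - 39) = 1.
Fisher 2: others sum to 38; max(0, 40 - 38) = 2.
Fisher 3: others sum to 43; max(0, 40 - 43) = 0.
Total collected = 1 + 2 + 0 = 3.

3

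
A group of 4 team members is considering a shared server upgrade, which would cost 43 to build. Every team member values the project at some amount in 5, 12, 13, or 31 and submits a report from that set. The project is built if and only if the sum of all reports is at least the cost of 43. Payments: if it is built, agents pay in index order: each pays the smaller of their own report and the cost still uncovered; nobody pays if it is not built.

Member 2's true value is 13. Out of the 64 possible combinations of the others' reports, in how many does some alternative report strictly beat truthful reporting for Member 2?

Others report (5, 5, 31): truth gives 0; report 5 gives 8 > 0. Violating.
Others report (5, 12, 31): truth gives 0; report 5 gives 8 > 0. Violating.
Others report (5, 13, 13): truth gives 0; report 12 gives 1 > 0. Violating.
Others report (5, 13, 31): truth gives 0; report 5 gives 8 > 0. Violating.
Others report (5, 5, 5): truth gives 0; no alternative beats it.
Others report (5, 5, 12): truth gives 0; no alternative beats it.
(Checking all 64 profiles: 48 have a profitable deviation, 16 do not.)

48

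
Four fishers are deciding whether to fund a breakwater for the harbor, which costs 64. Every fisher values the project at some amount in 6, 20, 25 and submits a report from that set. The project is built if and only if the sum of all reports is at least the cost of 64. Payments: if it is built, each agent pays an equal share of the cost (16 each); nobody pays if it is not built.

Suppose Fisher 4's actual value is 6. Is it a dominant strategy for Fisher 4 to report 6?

Yes

Check each profile of the others' reports and compare truth against every alternative report.
Others report (6, 20, 20): truth gives 0, best alternative gives -10.
Others report (6, 20, 25): truth gives 0, best alternative gives -10.
Others report (6, 25, 20): truth gives 0, best alternative gives -10.
Others report (6, 25, 25): truth gives 0, best alternative gives -10.
Others report (20, 6, 20): truth gives 0, best alternative gives -10.
Others report (20, 6, 25): truth gives 0, best alternative gives -10.
(Remaining 21 profiles checked similarly; truth is weakly best in each.)
In every case the truthful report is at least as good as any alternative, so it is a dominant strategy.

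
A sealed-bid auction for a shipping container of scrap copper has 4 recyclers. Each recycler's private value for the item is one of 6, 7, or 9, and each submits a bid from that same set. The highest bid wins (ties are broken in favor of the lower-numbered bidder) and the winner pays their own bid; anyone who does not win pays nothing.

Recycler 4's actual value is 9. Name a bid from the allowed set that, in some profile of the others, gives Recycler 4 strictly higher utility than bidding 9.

7

Suppose Recycler 1 bids 6, Recycler 2 bids 6 and Recycler 3 bids 6.
Bid 9: wins, pays 9, utility 9 - 9 = 0.
Bid 7: wins, pays 7, utility 9 - 7 = 2.
So bidding 7 beats truth here (2 > 0).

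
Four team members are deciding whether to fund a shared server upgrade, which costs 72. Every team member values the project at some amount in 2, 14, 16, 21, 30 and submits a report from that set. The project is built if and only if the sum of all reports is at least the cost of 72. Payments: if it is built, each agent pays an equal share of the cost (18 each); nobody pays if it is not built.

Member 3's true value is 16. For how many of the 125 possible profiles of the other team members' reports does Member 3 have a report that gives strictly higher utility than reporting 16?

34

Others report (2, 30, 30): truth gives -2; report 2 gives 0 > -2. Violating.
Others report (14, 14, 30): truth gives -2; report 2 gives 0 > -2. Violating.
Others report (14, 16, 30): truth gives -2; report 2 gives 0 > -2. Violating.
Others report (14, 21, 21): truth gives -2; report 2 gives 0 > -2. Violating.
Others report (2, 2, 2): truth gives 0; no alternative beats it.
Others report (2, 2, 14): truth gives 0; no alternative beats it.
(Checking all 125 profiles: 34 have a profitable deviation, 91 do not.)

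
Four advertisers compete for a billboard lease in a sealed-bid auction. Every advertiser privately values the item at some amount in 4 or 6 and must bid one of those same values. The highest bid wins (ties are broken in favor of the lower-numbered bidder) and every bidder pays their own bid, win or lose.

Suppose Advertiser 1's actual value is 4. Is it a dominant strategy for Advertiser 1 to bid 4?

Consider the case where Advertiser 2 bids 4, Advertiser 3 bids 4 and Advertiser 4 bids 6.
Truthful bid 4: loses but pays 4, utility -4.
Bid 6 instead: wins, pays 6, utility 4 - 6 = -2.
Since -2 > -4, bidding 6 is strictly better here, so truthful bidding is not dominant.

No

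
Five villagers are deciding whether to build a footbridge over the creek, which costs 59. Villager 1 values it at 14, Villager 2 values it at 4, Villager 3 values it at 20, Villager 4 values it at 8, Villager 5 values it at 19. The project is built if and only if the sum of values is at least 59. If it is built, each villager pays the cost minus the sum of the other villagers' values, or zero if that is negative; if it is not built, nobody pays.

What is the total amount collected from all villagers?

37

Total value 65 ≥ cost 59, so it is built.
Villager 1: others sum to 51; max(0, 59 - 51) = 8.
Villager 2: others sum to 61; max(0, 59 - 61) = 0.
Villager 3: others sum to 45; max(0, 59 - 45) = 14.
Villager 4: others sum to 57; max(0, 59 - 57) = 2.
Villager 5: others sum to 46; max(0, 59 - 46) = 13.
Total collected = 8 + 0 + 14 + 2 + 13 = 37.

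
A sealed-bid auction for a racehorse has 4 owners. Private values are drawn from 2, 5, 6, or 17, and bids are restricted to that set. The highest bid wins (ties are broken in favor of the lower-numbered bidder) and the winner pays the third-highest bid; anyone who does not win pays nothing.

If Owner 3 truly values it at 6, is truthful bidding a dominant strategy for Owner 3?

Consider the case where Owner 1 bids 2, Owner 2 bids 2 and Owner 4 bids 17.
Truthful bid 6: loses, pays 0, utility 0.
Bid 17 instead: wins, pays 2, utility 6 - 2 = 4.
Since 4 > 0, bidding 17 is strictly better here, so truthful bidding is not dominant.

No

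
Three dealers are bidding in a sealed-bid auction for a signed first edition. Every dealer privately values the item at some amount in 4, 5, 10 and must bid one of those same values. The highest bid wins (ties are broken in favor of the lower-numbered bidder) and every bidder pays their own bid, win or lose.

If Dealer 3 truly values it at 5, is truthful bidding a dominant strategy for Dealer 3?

No

Consider the case where Dealer 1 bids 4 and Dealer 2 bids 5.
Truthful bid 5: loses but pays 5, utility -5.
Bid 4 instead: loses but pays 4, utility -4.
Since -4 > -5, bidding 4 is strictly better here, so truthful bidding is not dominant.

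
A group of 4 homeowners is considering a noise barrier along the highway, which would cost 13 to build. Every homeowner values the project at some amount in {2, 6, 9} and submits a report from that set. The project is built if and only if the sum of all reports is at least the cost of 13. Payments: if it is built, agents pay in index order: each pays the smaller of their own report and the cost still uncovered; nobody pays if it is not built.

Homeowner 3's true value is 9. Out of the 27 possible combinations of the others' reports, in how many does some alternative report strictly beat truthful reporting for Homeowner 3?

6

Others report (2, 2, 6): truth gives 0; report 6 gives 3 > 0. Violating.
Others report (2, 2, 9): truth gives 0; report 2 gives 7 > 0. Violating.
Others report (2, 6, 6): truth gives 4; report 2 gives 7 > 4. Violating.
Others report (2, 6, 9): truth gives 4; report 2 gives 7 > 4. Violating.
Others report (2, 2, 2): truth gives 0; no alternative beats it.
Others report (2, 6, 2): truth gives 4; no alternative beats it.
(Checking all 27 profiles: 6 have a profitable deviation, 21 do not.)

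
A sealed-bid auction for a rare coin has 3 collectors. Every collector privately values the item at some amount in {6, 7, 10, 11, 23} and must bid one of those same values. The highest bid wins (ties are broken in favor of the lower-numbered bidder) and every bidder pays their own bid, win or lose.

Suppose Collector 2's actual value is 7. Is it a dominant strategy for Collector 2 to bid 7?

Consider the case where Collector 1 bids 6 and Collector 3 bids 10.
Truthful bid 7: loses but pays 7, utility -7.
Bid 6 instead: loses but pays 6, utility -6.
Since -6 > -7, bidding 6 is strictly better here, so truthful bidding is not dominant.

No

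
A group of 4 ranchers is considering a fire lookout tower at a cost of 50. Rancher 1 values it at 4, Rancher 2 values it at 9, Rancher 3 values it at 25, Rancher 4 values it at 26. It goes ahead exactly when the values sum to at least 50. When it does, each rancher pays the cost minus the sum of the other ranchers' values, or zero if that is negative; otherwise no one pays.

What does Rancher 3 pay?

11

Total value 64 ≥ cost 50, so the project is built.
The other ranchers' values sum to 39.
Cost minus that sum is 50 - 39 = 11.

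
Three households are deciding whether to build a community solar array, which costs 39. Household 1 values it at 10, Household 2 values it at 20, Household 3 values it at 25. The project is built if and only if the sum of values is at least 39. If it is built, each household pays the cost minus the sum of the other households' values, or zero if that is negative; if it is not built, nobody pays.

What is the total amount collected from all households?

13

Total value 55 ≥ cost 39, so it is built.
Household 1: others sum to 45; max(0, 39 - 45) = 0.
Household 2: others sum to 35; max(0, 39 - 35) = 4.
Household 3: others sum to 30; max(0, 39 - 30) = 9.
Total collected = 0 + 4 + 9 = 13.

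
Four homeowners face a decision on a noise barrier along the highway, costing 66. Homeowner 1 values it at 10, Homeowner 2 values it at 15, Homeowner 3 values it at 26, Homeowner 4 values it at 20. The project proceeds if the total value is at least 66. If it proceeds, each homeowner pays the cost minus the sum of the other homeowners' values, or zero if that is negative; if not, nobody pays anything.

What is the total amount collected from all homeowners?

51

Total value 71 ≥ cost 66, so it is built.
Homeowner 1: others sum to 61; max(0, 66 - 61) = 5.
Homeowner 2: others sum to 56; max(0, 66 - 56) = 10.
Homeowner 3: others sum to 45; max(0, 66 - 45) = 21.
Homeowner 4: others sum to 51; max(0, 66 - 51) = 15.
Total collected = 5 + 10 + 21 + 15 = 51.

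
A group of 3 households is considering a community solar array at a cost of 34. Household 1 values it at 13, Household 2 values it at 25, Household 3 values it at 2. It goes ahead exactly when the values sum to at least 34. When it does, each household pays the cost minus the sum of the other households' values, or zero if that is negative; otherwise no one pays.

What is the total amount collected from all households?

26

Total value 40 ≥ cost 34, so it is built.
Household 1: others sum to 27; max(0, 34 - 27) = 7.
Household 2: others sum to 15; max(0, 34 - 15) = 19.
Household 3: others sum to 38; max(0, 34 - 38) = 0.
Total collected = 7 + 19 + 0 = 26.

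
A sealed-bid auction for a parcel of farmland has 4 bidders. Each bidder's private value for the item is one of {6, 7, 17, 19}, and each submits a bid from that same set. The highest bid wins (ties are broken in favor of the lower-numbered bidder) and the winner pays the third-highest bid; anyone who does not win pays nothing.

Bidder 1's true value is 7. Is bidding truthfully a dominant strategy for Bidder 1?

No

Consider the case where Bidder 2 bids 6, Bidder 3 bids 6 and Bidder 4 bids 17.
Truthful bid 7: loses, pays 0, utility 0.
Bid 17 instead: wins, pays 6, utility 7 - 6 = 1.
Since 1 > 0, bidding 17 is strictly better here, so truthful bidding is not dominant.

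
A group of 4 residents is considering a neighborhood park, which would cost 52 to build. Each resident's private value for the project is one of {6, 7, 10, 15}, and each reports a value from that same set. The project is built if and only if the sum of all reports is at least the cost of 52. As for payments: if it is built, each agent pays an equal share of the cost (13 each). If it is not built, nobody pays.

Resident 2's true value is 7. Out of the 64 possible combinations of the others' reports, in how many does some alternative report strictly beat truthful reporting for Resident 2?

1

Others report (15, 15, 15): truth gives -6; report 6 gives 0 > -6. Violating.
Others report (6, 6, 6): truth gives 0; no alternative beats it.
Others report (6, 6, 7): truth gives 0; no alternative beats it.
(Checking all 64 profiles: 1 has a profitable deviation, 63 do not.)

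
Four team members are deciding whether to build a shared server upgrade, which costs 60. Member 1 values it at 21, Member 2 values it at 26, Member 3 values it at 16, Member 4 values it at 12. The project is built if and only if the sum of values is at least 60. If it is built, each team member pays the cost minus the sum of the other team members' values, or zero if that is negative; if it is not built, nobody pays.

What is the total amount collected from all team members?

18

Total value 75 ≥ cost 60, so it is built.
Member 1: others sum to 54; max(0, 60 - 54) = 6.
Member 2: others sum to 49; max(0, 60 - 49) = 11.
Member 3: others sum to 59; max(0, 60 - 59) = 1.
Member 4: others sum to 63; max(0, 60 - 63) = 0.
Total collected = 6 + 11 + 1 + 0 = 18.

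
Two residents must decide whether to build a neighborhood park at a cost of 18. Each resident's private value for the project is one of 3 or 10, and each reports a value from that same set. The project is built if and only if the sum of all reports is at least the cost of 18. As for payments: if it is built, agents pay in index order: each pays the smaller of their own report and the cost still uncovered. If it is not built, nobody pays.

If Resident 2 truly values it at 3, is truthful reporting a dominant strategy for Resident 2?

Yes

Check each profile of the others' reports and compare truth against every alternative report.
Others report (10): truth gives 0, best alternative gives -5.
Others report (3): truth gives 0, best alternative gives 0.
In every case the truthful report is at least as good as any alternative, so it is a dominant strategy.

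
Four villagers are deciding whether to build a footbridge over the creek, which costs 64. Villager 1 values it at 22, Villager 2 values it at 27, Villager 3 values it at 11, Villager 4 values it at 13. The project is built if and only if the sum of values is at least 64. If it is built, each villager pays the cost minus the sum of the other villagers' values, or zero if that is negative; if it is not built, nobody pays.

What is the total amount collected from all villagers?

Total value 73 ≥ cost 64, so it is built.
Villager 1: others sum to 51; max(0, 64 - 51) = 13.
Villager 2: others sum to 46; max(0, 64 - 46) = 18.
Villager 3: others sum to 62; max(0, 64 - 62) = 2.
Villager 4: others sum to 60; max(0, 64 - 60) = 4.
Total collected = 13 + 18 + 2 + 4 = 37.

37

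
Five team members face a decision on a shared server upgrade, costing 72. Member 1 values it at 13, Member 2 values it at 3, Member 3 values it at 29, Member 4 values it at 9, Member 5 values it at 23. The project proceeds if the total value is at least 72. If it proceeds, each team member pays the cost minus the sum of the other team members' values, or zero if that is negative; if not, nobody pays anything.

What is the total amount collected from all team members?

Total value 77 ≥ cost 72, so it is built.
Member 1: others sum to 64; max(0, 72 - 64) = 8.
Member 2: others sum to 74; max(0, 72 - 74) = 0.
Member 3: others sum to 48; max(0, 72 - 48) = 24.
Member 4: others sum to 68; max(0, 72 - 68) = 4.
Member 5: others sum to 54; max(0, 72 - 54) = 18.
Total collected = 8 + 0 + 24 + 4 + 18 = 54.

54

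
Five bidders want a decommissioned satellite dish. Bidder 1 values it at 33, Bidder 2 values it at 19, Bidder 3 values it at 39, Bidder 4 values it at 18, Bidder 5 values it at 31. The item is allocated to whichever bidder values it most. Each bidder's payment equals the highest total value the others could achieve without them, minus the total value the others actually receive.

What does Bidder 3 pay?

33

Bidder 3 has the highest value and receives the item.
Without Bidder 3, the item would go to the next-highest value, 33, so the others could achieve 33.
With Bidder 3 present and winning, the others receive nothing, so their total is 0.
Payment = 33 - 0 = 33.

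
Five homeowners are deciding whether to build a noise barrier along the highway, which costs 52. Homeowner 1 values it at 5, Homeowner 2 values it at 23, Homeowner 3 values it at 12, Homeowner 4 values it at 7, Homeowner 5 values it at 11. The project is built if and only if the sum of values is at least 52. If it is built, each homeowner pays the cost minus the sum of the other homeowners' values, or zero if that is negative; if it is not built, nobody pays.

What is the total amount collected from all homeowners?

Total value 58 ≥ cost 52, so it is built.
Homeowner 1: others sum to 53; max(0, 52 - 53) = 0.
Homeowner 2: others sum to 35; max(0, 52 - 35) = 17.
Homeowner 3: others sum to 46; max(0, 52 - 46) = 6.
Homeowner 4: others sum to 51; max(0, 52 - 51) = 1.
Homeowner 5: others sum to 47; max(0, 52 - 47) = 5.
Total collected = 0 + 17 + 6 + 1 + 5 = 29.

29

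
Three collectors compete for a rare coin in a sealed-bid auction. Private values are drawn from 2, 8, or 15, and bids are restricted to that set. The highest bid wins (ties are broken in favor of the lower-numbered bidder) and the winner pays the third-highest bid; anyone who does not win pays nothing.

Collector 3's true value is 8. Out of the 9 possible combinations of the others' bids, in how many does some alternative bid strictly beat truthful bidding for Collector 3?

2

Others bid (2, 8): truth gives 0; bid 15 gives 6 > 0. Violating.
Others bid (8, 2): truth gives 0; bid 15 gives 6 > 0. Violating.
Others bid (2, 2): truth gives 6; no alternative beats it.
Others bid (2, 15): truth gives 0; no alternative beats it.
(Checking all 9 profiles: 2 have a profitable deviation, 7 do not.)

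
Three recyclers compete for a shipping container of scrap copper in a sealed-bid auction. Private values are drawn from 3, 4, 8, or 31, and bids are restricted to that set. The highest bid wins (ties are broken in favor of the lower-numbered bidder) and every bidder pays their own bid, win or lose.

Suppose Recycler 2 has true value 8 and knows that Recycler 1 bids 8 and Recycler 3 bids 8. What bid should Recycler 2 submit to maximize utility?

3

Bid 3: loses but pays 3, utility -3.
Bid 4: loses but pays 4, utility -4.
Bid 8: loses but pays 8, utility -8.
Bid 31: wins, pays 31, utility 8 - 31 = -23.
The best choice is 3 with utility -3.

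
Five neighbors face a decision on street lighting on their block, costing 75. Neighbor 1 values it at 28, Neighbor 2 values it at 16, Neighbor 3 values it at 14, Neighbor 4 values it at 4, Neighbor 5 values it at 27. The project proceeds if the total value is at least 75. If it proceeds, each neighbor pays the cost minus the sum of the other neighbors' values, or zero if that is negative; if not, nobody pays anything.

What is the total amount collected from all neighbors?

Total value 89 ≥ cost 75, so it is built.
Neighbor 1: others sum to 61; max(0, 75 - 61) = 14.
Neighbor 2: others sum to 73; max(0, 75 - 73) = 2.
Neighbor 3: others sum to 75; max(0, 75 - 75) = 0.
Neighbor 4: others sum to 85; max(0, 75 - 85) = 0.
Neighbor 5: others sum to 62; max(0, 75 - 62) = 13.
Total collected = 14 + 2 + 0 + 0 + 13 = 29.

29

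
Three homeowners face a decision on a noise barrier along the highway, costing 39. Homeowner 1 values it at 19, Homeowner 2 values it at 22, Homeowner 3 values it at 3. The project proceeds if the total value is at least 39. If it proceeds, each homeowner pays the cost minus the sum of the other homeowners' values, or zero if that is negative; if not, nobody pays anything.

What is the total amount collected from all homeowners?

31

Total value 44 ≥ cost 39, so it is built.
Homeowner 1: others sum to 25; max(0, 39 - 25) = 14.
Homeowner 2: others sum to 22; max(0, 39 - 22) = 17.
Homeowner 3: others sum to 41; max(0, 39 - 41) = 0.
Total collected = 14 + 17 + 0 = 31.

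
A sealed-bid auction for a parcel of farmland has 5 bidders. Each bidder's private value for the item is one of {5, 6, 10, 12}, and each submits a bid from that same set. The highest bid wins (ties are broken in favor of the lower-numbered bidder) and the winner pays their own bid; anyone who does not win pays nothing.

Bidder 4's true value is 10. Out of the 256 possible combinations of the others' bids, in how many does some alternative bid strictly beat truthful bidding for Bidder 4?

Others bid (5, 5, 5, 5): truth gives 0; bid 6 gives 4 > 0. Violating.
Others bid (5, 5, 5, 6): truth gives 0; bid 6 gives 4 > 0. Violating.
Others bid (5, 5, 5, 10): truth gives 0; no alternative beats it.
Others bid (5, 5, 5, 12): truth gives 0; no alternative beats it.
(Checking all 256 profiles: 2 have a profitable deviation, 254 do not.)

2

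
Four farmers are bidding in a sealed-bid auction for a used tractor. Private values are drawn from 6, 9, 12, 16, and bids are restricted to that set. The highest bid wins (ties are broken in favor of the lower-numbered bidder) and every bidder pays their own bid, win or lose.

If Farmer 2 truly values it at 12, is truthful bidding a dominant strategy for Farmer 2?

Consider the case where Farmer 1 bids 6, Farmer 3 bids 6 and Farmer 4 bids 6.
Truthful bid 12: wins, pays 12, utility 12 - 12 = 0.
Bid 9 instead: wins, pays 9, utility 12 - 9 = 3.
Since 3 > 0, bidding 9 is strictly better here, so truthful bidding is not dominant.

No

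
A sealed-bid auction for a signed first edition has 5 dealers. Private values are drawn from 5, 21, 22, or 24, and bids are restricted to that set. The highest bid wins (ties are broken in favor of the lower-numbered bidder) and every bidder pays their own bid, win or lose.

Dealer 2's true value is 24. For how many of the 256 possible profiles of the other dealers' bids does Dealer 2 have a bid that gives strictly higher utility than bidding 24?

Others bid (5, 5, 5, 5): truth gives 0; bid 21 gives 3 > 0. Violating.
Others bid (5, 5, 5, 21): truth gives 0; bid 21 gives 3 > 0. Violating.
Others bid (5, 5, 5, 22): truth gives 0; bid 22 gives 2 > 0. Violating.
Others bid (5, 5, 21, 5): truth gives 0; bid 21 gives 3 > 0. Violating.
Others bid (5, 5, 5, 24): truth gives 0; no alternative beats it.
Others bid (5, 5, 21, 24): truth gives 0; no alternative beats it.
(Checking all 256 profiles: 118 have a profitable deviation, 138 do not.)

118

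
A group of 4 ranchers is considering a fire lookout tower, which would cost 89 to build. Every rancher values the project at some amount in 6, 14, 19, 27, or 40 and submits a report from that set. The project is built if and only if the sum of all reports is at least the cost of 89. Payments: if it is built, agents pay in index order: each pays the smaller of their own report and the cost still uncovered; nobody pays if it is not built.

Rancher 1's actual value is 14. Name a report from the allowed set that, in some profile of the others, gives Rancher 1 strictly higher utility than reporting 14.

6

Suppose Rancher 2 reports 6, Rancher 3 reports 40 and Rancher 4 reports 40.
Report 14: project built, pays 14, utility 14 - 14 = 0.
Report 6: project built, pays 6, utility 14 - 6 = 8.
So reporting 6 beats truth here (8 > 0).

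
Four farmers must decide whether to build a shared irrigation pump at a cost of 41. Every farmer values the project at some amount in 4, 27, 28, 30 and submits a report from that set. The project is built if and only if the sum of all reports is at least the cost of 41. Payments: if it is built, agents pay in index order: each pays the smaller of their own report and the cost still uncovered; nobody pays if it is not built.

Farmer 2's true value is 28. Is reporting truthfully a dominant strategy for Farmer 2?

No

Consider the case where Farmer 1 reports 4, Farmer 3 reports 4 and Farmer 4 reports 27.
Truthful report 28: project built, pays 28, utility 28 - 28 = 0.
Report 27 instead: project built, pays 27, utility 28 - 27 = 1.
Since 1 > 0, reporting 27 is strictly better here, so truthful reporting is not dominant.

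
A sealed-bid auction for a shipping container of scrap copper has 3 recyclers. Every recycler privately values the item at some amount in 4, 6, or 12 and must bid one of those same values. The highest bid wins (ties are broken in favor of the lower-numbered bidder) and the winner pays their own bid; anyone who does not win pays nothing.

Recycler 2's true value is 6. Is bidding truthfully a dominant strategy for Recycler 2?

Yes

Check each profile of the others' bids and compare truth against every alternative bid.
Others bid (4, 4): truth gives 0, best alternative gives 0.
Others bid (4, 6): truth gives 0, best alternative gives 0.
Others bid (4, 12): truth gives 0, best alternative gives 0.
Others bid (6, 4): truth gives 0, best alternative gives 0.
Others bid (6, 6): truth gives 0, best alternative gives 0.
Others bid (6, 12): truth gives 0, best alternative gives 0.
(Remaining 3 profiles checked similarly; truth is weakly best in each.)
In every case the truthful bid is at least as good as any alternative, so it is a dominant strategy.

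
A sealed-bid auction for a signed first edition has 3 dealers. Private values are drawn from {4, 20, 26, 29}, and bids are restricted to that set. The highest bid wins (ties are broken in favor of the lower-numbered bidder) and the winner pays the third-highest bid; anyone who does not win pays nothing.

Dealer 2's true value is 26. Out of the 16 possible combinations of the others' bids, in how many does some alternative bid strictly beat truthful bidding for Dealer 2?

4

Others bid (4, 29): truth gives 0; bid 29 gives 22 > 0. Violating.
Others bid (20, 29): truth gives 0; bid 29 gives 6 > 0. Violating.
Others bid (26, 4): truth gives 0; bid 29 gives 22 > 0. Violating.
Others bid (26, 20): truth gives 0; bid 29 gives 6 > 0. Violating.
Others bid (4, 4): truth gives 22; no alternative beats it.
Others bid (4, 20): truth gives 22; no alternative beats it.
(Checking all 16 profiles: 4 have a profitable deviation, 12 do not.)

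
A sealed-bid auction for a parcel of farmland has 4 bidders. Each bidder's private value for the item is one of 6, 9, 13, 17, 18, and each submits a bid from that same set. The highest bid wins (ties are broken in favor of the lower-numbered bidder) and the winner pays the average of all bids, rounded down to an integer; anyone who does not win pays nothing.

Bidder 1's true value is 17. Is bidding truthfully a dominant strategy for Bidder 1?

Consider the case where Bidder 2 bids 6, Bidder 3 bids 6 and Bidder 4 bids 6.
Truthful bid 17: wins, pays 8, utility 17 - 8 = 9.
Bid 6 instead: wins, pays 6, utility 17 - 6 = 11.
Since 11 > 9, bidding 6 is strictly better here, so truthful bidding is not dominant.

No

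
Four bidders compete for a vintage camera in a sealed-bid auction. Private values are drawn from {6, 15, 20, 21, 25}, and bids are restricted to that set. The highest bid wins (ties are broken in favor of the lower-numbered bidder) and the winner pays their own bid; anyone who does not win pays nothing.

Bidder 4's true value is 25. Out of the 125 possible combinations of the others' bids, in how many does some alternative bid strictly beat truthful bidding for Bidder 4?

27

Others bid (6, 6, 6): truth gives 0; bid 15 gives 10 > 0. Violating.
Others bid (6, 6, 15): truth gives 0; bid 20 gives 5 > 0. Violating.
Others bid (6, 6, 20): truth gives 0; bid 21 gives 4 > 0. Violating.
Others bid (6, 15, 6): truth gives 0; bid 20 gives 5 > 0. Violating.
Others bid (6, 6, 21): truth gives 0; no alternative beats it.
Others bid (6, 6, 25): truth gives 0; no alternative beats it.
(Checking all 125 profiles: 27 have a profitable deviation, 98 do not.)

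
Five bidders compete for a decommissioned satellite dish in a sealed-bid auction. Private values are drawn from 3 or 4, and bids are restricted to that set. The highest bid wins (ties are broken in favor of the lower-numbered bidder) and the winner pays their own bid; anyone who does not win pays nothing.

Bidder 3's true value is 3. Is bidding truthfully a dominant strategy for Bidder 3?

Yes

Check each profile of the others' bids and compare truth against every alternative bid.
Others bid (3, 3, 3, 3): truth gives 0, best alternative gives -1.
Others bid (3, 3, 3, 4): truth gives 0, best alternative gives -1.
Others bid (3, 3, 4, 3): truth gives 0, best alternative gives -1.
Others bid (3, 3, 4, 4): truth gives 0, best alternative gives -1.
Others bid (3, 4, 3, 3): truth gives 0, best alternative gives 0.
Others bid (3, 4, 3, 4): truth gives 0, best alternative gives 0.
(Remaining 10 profiles checked similarly; truth is weakly best in each.)
In every case the truthful bid is at least as good as any alternative, so it is a dominant strategy.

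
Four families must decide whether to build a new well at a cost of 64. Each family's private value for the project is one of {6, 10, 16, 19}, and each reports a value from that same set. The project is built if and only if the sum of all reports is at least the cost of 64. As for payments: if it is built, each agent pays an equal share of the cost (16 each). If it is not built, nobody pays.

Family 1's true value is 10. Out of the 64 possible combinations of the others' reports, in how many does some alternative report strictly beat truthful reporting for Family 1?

Others report (16, 19, 19): truth gives -6; report 6 gives 0 > -6. Violating.
Others report (19, 16, 19): truth gives -6; report 6 gives 0 > -6. Violating.
Others report (19, 19, 16): truth gives -6; report 6 gives 0 > -6. Violating.
Others report (19, 19, 19): truth gives -6; report 6 gives 0 > -6. Violating.
Others report (6, 6, 6): truth gives 0; no alternative beats it.
Others report (6, 6, 10): truth gives 0; no alternative beats it.
(Checking all 64 profiles: 4 have a profitable deviation, 60 do not.)

4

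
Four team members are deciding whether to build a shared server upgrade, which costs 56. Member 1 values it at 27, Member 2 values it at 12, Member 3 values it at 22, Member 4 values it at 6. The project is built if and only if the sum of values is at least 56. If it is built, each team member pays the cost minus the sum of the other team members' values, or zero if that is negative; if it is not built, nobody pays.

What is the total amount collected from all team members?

Total value 67 ≥ cost 56, so it is built.
Member 1: others sum to 40; max(0, 56 - 40) = 16.
Member 2: others sum to 55; max(0, 56 - 55) = 1.
Member 3: others sum to 45; max(0, 56 - 45) = 11.
Member 4: others sum to 61; max(0, 56 - 61) = 0.
Total collected = 16 + 1 + 11 + 0 = 28.

28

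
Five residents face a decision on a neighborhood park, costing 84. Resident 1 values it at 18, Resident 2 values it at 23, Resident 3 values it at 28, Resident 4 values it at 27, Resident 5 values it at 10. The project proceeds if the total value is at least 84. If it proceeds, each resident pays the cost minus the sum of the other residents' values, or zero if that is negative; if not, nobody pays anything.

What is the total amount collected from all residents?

12

Total value 106 ≥ cost 84, so it is built.
Resident 1: others sum to 88; max(0, 84 - 88) = 0.
Resident 2: others sum to 83; max(0, 84 - 83) = 1.
Resident 3: others sum to 78; max(0, 84 - 78) = 6.
Resident 4: others sum to 79; max(0, 84 - 79) = 5.
Resident 5: others sum to 96; max(0, 84 - 96) = 0.
Total collected = 0 + 1 + 6 + 5 + 0 = 12.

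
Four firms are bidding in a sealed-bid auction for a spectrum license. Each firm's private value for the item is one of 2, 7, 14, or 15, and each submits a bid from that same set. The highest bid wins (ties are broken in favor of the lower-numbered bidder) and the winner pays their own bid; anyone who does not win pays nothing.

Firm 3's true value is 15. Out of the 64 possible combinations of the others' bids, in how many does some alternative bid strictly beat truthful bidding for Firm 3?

Others bid (2, 2, 2): truth gives 0; bid 7 gives 8 > 0. Violating.
Others bid (2, 2, 7): truth gives 0; bid 7 gives 8 > 0. Violating.
Others bid (2, 2, 14): truth gives 0; bid 14 gives 1 > 0. Violating.
Others bid (2, 7, 2): truth gives 0; bid 14 gives 1 > 0. Violating.
Others bid (2, 2, 15): truth gives 0; no alternative beats it.
Others bid (2, 7, 15): truth gives 0; no alternative beats it.
(Checking all 64 profiles: 12 have a profitable deviation, 52 do not.)

12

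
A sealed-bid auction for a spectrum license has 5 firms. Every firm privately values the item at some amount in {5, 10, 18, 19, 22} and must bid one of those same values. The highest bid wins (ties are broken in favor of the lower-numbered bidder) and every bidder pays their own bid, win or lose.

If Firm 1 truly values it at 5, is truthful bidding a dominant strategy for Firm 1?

Yes

Check each profile of the others' bids and compare truth against every alternative bid.
Others bid (5, 5, 5, 5): truth gives 0, best alternative gives -5.
Others bid (5, 5, 5, 18): truth gives -5, best alternative gives -10.
Others bid (5, 5, 5, 19): truth gives -5, best alternative gives -10.
Others bid (5, 5, 5, 22): truth gives -5, best alternative gives -10.
Others bid (5, 5, 10, 18): truth gives -5, best alternative gives -10.
Others bid (5, 5, 10, 19): truth gives -5, best alternative gives -10.
(Remaining 619 profiles checked similarly; truth is weakly best in each.)
In every case the truthful bid is at least as good as any alternative, so it is a dominant strategy.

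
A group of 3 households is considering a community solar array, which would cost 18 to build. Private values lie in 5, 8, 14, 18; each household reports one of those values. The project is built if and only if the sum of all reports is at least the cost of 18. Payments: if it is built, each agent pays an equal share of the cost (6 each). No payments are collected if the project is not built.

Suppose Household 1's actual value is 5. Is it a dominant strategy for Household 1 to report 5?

Check each profile of the others' reports and compare truth against every alternative report.
Others report (5, 5): truth gives 0, best alternative gives -1.
Others report (5, 8): truth gives -1, best alternative gives -1.
Others report (5, 14): truth gives -1, best alternative gives -1.
Others report (5, 18): truth gives -1, best alternative gives -1.
Others report (8, 5): truth gives -1, best alternative gives -1.
Others report (8, 8): truth gives -1, best alternative gives -1.
(Remaining 10 profiles checked similarly; truth is weakly best in each.)
In every case the truthful report is at least as good as any alternative, so it is a dominant strategy.

Yes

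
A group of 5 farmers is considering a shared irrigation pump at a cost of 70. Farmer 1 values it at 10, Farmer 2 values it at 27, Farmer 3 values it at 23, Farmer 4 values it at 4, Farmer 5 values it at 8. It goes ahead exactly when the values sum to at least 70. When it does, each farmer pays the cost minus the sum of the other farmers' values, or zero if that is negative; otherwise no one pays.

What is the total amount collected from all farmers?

62

Total value 72 ≥ cost 70, so it is built.
Farmer 1: others sum to 62; max(0, 70 - 62) = 8.
Farmer 2: others sum to 45; max(0, 70 - 45) = 25.
Farmer 3: others sum to 49; max(0, 70 - 49) = 21.
Farmer 4: others sum to 68; max(0, 70 - 68) = 2.
Farmer 5: others sum to 64; max(0, 70 - 64) = 6.
Total collected = 8 + 25 + 21 + 2 + 6 = 62.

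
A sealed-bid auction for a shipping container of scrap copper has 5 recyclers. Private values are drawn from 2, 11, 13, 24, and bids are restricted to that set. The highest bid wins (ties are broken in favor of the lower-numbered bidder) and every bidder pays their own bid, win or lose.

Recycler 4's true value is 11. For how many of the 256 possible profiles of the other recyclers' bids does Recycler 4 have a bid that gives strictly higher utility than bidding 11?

Others bid (2, 2, 2, 13): truth gives -11; bid 2 gives -2 > -11. Violating.
Others bid (2, 2, 2, 24): truth gives -11; bid 2 gives -2 > -11. Violating.
Others bid (2, 2, 11, 2): truth gives -11; bid 2 gives -2 > -11. Violating.
Others bid (2, 2, 11, 11): truth gives -11; bid 2 gives -2 > -11. Violating.
Others bid (2, 2, 2, 2): truth gives 0; no alternative beats it.
Others bid (2, 2, 2, 11): truth gives 0; no alternative beats it.
(Checking all 256 profiles: 254 have a profitable deviation, 2 do not.)

254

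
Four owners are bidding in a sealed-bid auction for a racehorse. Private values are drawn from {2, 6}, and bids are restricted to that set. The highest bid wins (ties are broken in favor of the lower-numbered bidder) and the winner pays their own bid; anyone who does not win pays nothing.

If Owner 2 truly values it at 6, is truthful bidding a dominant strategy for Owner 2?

Yes

Check each profile of the others' bids and compare truth against every alternative bid.
Others bid (2, 2, 2): truth gives 0, best alternative gives 0.
Others bid (2, 2, 6): truth gives 0, best alternative gives 0.
Others bid (2, 6, 2): truth gives 0, best alternative gives 0.
Others bid (2, 6, 6): truth gives 0, best alternative gives 0.
Others bid (6, 2, 2): truth gives 0, best alternative gives 0.
Others bid (6, 2, 6): truth gives 0, best alternative gives 0.
(Remaining 2 profiles checked similarly; truth is weakly best in each.)
In every case the truthful bid is at least as good as any alternative, so it is a dominant strategy.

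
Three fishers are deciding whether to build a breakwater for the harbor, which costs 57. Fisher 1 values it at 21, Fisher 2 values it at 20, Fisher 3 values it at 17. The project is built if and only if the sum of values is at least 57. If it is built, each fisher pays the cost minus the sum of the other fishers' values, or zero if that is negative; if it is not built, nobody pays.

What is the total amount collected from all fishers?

55

Total value 58 ≥ cost 57, so it is built.
Fisher 1: others sum to 37; max(0, 57 - 37) = 20.
Fisher 2: others sum to 38; max(0, 57 - 38) = 19.
Fisher 3: others sum to 41; max(0, 57 - 41) = 16.
Total collected = 20 + 19 + 16 = 55.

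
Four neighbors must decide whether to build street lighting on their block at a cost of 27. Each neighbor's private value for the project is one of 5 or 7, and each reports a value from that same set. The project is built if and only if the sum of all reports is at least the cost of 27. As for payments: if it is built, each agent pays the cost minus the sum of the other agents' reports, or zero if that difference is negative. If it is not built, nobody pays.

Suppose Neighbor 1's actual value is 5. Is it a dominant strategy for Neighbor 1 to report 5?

Yes

Check each profile of the others' reports and compare truth against every alternative report.
Others report (7, 7, 7): truth gives 0, best alternative gives -1.
Others report (5, 5, 5): truth gives 0, best alternative gives 0.
Others report (5, 5, 7): truth gives 0, best alternative gives 0.
Others report (5, 7, 5): truth gives 0, best alternative gives 0.
Others report (5, 7, 7): truth gives 0, best alternative gives 0.
Others report (7, 5, 5): truth gives 0, best alternative gives 0.
(Remaining 2 profiles checked similarly; truth is weakly best in each.)
In every case the truthful report is at least as good as any alternative, so it is a dominant strategy.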